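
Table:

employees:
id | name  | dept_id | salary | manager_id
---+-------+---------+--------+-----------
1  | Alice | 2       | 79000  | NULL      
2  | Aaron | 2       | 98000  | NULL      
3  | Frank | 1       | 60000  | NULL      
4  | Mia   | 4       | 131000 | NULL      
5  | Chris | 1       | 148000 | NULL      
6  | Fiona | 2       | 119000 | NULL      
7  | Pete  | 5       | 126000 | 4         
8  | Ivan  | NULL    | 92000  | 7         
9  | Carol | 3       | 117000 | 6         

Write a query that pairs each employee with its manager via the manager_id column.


This is a self-join: employees is joined to a second copy of itself, matching each row's manager_id to another row's id. Use LEFT JOIN so rows with manager_id=NULL are kept.
  - employee 1 (Alice): manager_id=NULL -> NULL
  - employee 2 (Aaron): manager_id=NULL -> NULL
  - employee 3 (Frank): manager_id=NULL -> NULL
  - employee 4 (Mia): manager_id=NULL -> NULL
  - employee 5 (Chris): manager_id=NULL -> NULL
  - employee 6 (Fiona): manager_id=NULL -> NULL
  - employee 7 (Pete): manager_id=4 -> Mia
  - employee 8 (Ivan): manager_id=7 -> Pete
  - employee 9 (Carol): manager_id=6 -> Fiona

SQL:
SELECT a.name AS item, b.name AS manager
FROM employees a
LEFT JOIN employees b ON a.manager_id = b.id

Result:
item  | manager
------+--------
Alice | NULL   
Aaron | NULL   
Frank | NULL   
Mia   | NULL   
Chris | NULL   
Fiona | NULL   
Pete  | Mia    
Ivan  | Pete   
Carol | Fiona  


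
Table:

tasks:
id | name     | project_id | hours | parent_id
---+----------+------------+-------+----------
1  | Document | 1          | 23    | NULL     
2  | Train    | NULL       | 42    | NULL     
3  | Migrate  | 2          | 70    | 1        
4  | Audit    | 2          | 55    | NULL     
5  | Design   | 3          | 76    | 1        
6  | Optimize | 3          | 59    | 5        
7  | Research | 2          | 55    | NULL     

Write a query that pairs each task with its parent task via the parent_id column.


This is a self-join: tasks is joined to a second copy of itself, matching each row's parent_id to another row's id. Use LEFT JOIN so rows with parent_id=NULL are kept.
  - task 1 (Document): parent_id=NULL -> NULL
  - task 2 (Train): parent_id=NULL -> NULL
  - task 3 (Migrate): parent_id=1 -> Document
  - task 4 (Audit): parent_id=NULL -> NULL
  - task 5 (Design): parent_id=1 -> Document
  - task 6 (Optimize): parent_id=5 -> Design
  - task 7 (Research): parent_id=NULL -> NULL

SQL:
SELECT a.name AS item, b.name AS parent
FROM tasks a
LEFT JOIN tasks b ON a.parent_id = b.id

Result:
item     | parent  
---------+---------
Document | NULL    
Train    | NULL    
Migrate  | Document
Audit    | NULL    
Design   | Document
Optimize | Design  
Research | NULL    


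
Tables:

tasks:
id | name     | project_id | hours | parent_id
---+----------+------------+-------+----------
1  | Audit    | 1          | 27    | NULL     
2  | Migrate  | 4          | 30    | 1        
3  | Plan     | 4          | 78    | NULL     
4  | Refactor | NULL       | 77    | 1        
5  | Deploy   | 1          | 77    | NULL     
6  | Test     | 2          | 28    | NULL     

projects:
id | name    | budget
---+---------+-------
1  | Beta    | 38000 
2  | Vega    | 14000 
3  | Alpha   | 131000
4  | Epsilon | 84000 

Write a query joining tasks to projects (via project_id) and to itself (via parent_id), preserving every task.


Two LEFT JOINs from the same base table tasks: one to projects via project_id, one to tasks itself via parent_id. Both are LEFT so every task is preserved.
Match against projects:
  - task 1 (Audit): project_id=1 -> matches Beta
  - task 2 (Migrate): project_id=4 -> matches Epsilon
  - task 3 (Plan): project_id=4 -> matches Epsilon
  - task 4 (Refactor): project_id=NULL, no match -> kept with NULL
  - task 5 (Deploy): project_id=1 -> matches Beta
  - task 6 (Test): project_id=2 -> matches Vega
Match against tasks (self):
  - task 1 (Audit): parent_id=NULL -> NULL
  - task 2 (Migrate): parent_id=1 -> Audit
  - task 3 (Plan): parent_id=NULL -> NULL
  - task 4 (Refactor): parent_id=1 -> Audit
  - task 5 (Deploy): parent_id=NULL -> NULL
  - task 6 (Test): parent_id=NULL -> NULL

SQL:
SELECT a.name, b.name AS project, c.name AS parent
FROM tasks a
LEFT JOIN projects b ON a.project_id = b.id
LEFT JOIN tasks c ON a.parent_id = c.id

Result:
name     | project | parent
---------+---------+-------
Audit    | Beta    | NULL  
Migrate  | Epsilon | Audit 
Plan     | Epsilon | NULL  
Refactor | NULL    | Audit 
Deploy   | Beta    | NULL  
Test     | Vega    | NULL  


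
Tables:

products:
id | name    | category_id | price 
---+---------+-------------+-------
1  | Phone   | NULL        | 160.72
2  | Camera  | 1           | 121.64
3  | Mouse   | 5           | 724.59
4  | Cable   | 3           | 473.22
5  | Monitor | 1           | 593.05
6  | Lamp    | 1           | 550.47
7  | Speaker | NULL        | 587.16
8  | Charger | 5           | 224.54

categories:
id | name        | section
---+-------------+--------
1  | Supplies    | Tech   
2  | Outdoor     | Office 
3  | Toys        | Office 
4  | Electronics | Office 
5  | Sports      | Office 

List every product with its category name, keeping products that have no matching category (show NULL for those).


LEFT JOIN keeps every row from products (the left table); where category_id has no match in categories, the category columns become NULL. Walk through each product:
  - product 1 (Phone): category_id=NULL, no match -> kept with NULL
  - product 2 (Camera): category_id=1 -> matches Supplies
  - product 3 (Mouse): category_id=5 -> matches Sports
  - product 4 (Cable): category_id=3 -> matches Toys
  - product 5 (Monitor): category_id=1 -> matches Supplies
  - product 6 (Lamp): category_id=1 -> matches Supplies
  - product 7 (Speaker): category_id=NULL, no match -> kept with NULL
  - product 8 (Charger): category_id=5 -> matches Sports
All 8 rows appear; 2 have NULL category.

SQL:
SELECT a.name, b.name AS category
FROM products a
LEFT JOIN categories b ON a.category_id = b.id

Result:
name    | category
--------+---------
Phone   | NULL    
Camera  | Supplies
Mouse   | Sports  
Cable   | Toys    
Monitor | Supplies
Lamp    | Supplies
Speaker | NULL    
Charger | Sports  


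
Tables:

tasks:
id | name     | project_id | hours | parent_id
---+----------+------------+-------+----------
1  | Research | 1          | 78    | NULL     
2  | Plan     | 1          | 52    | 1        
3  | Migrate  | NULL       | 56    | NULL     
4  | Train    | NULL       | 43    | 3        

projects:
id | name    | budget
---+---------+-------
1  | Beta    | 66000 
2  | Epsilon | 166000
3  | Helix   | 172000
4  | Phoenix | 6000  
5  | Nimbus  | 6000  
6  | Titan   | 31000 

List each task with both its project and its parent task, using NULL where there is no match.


Two LEFT JOINs from the same base table tasks: one to projects via project_id, one to tasks itself via parent_id. Both are LEFT so every task is preserved.
Match against projects:
  - task 1 (Research): project_id=1 -> matches Beta
  - task 2 (Plan): project_id=1 -> matches Beta
  - task 3 (Migrate): project_id=NULL, no match -> kept with NULL
  - task 4 (Train): project_id=NULL, no match -> kept with NULL
Match against tasks (self):
  - task 1 (Research): parent_id=NULL -> NULL
  - task 2 (Plan): parent_id=1 -> Research
  - task 3 (Migrate): parent_id=NULL -> NULL
  - task 4 (Train): parent_id=3 -> Migrate

SQL:
SELECT a.name, b.name AS project, c.name AS parent
FROM tasks a
LEFT JOIN projects b ON a.project_id = b.id
LEFT JOIN tasks c ON a.parent_id = c.id

Result:
name     | project | parent  
---------+---------+---------
Research | Beta    | NULL    
Plan     | Beta    | Research
Migrate  | NULL    | NULL    
Train    | NULL    | Migrate 


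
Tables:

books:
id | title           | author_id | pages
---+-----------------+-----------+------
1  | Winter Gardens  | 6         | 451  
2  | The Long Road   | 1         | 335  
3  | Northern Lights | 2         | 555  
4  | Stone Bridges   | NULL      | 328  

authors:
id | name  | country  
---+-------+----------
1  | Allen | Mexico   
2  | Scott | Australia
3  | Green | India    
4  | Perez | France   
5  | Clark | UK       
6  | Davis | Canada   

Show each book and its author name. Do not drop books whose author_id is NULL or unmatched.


LEFT JOIN keeps every row from books (the left table); where author_id has no match in authors, the author columns become NULL. Walk through each book:
  - book 1 (Winter Gardens): author_id=6 -> matches Davis
  - book 2 (The Long Road): author_id=1 -> matches Allen
  - book 3 (Northern Lights): author_id=2 -> matches Scott
  - book 4 (Stone Bridges): author_id=NULL, no match -> kept with NULL
All 4 rows appear; 1 has NULL author.

SQL:
SELECT a.title, b.name AS author
FROM books a
LEFT JOIN authors b ON a.author_id = b.id

Result:
title           | author
----------------+-------
Winter Gardens  | Davis 
The Long Road   | Allen 
Northern Lights | Scott 
Stone Bridges   | NULL  


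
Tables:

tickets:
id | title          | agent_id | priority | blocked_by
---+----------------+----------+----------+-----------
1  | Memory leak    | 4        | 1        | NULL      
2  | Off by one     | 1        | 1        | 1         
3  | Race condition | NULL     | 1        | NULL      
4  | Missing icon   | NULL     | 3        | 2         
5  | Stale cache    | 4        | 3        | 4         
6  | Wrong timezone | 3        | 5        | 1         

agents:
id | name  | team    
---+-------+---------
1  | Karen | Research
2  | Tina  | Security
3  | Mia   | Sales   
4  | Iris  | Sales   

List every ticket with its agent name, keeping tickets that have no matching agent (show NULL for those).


LEFT JOIN keeps every row from tickets (the left table); where agent_id has no match in agents, the agent columns become NULL. Walk through each ticket:
  - ticket 1 (Memory leak): agent_id=4 -> matches Iris
  - ticket 2 (Off by one): agent_id=1 -> matches Karen
  - ticket 3 (Race condition): agent_id=NULL, no match -> kept with NULL
  - ticket 4 (Missing icon): agent_id=NULL, no match -> kept with NULL
  - ticket 5 (Stale cache): agent_id=4 -> matches Iris
  - ticket 6 (Wrong timezone): agent_id=3 -> matches Mia
All 6 rows appear; 2 have NULL agent.

SQL:
SELECT a.title, b.name AS agent
FROM tickets a
LEFT JOIN agents b ON a.agent_id = b.id

Result:
title          | agent
---------------+------
Memory leak    | Iris 
Off by one     | Karen
Race condition | NULL 
Missing icon   | NULL 
Stale cache    | Iris 
Wrong timezone | Mia  


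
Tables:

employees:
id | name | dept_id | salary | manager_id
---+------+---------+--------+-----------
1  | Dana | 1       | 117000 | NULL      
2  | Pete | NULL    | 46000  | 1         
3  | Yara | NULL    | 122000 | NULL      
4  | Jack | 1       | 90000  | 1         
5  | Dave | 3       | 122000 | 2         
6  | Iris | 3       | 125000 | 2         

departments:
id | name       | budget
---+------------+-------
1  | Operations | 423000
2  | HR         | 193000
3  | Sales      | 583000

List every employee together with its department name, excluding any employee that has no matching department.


INNER JOIN keeps only employees rows whose dept_id matches an id in departments. Walk through each employee:
  - employee 1 (Dana): dept_id=1 -> matches Operations
  - employee 2 (Pete): dept_id=NULL, no match -> dropped
  - employee 3 (Yara): dept_id=NULL, no match -> dropped
  - employee 4 (Jack): dept_id=1 -> matches Operations
  - employee 5 (Dave): dept_id=3 -> matches Sales
  - employee 6 (Iris): dept_id=3 -> matches Sales
So 2 of 6 rows are dropped.

SQL:
SELECT a.name, b.name AS department
FROM employees a
INNER JOIN departments b ON a.dept_id = b.id

Result:
name | department
-----+-----------
Dana | Operations
Jack | Operations
Dave | Sales     
Iris | Sales     


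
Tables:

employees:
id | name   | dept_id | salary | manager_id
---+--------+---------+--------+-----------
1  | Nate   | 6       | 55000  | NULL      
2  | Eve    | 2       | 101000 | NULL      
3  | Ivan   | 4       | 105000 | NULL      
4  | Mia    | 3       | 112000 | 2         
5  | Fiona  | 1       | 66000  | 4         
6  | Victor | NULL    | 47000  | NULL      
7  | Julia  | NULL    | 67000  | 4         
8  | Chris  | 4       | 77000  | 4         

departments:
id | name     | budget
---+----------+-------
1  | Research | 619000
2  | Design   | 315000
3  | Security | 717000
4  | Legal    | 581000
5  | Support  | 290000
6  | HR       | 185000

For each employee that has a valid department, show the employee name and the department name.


INNER JOIN keeps only employees rows whose dept_id matches an id in departments. Walk through each employee:
  - employee 1 (Nate): dept_id=6 -> matches HR
  - employee 2 (Eve): dept_id=2 -> matches Design
  - employee 3 (Ivan): dept_id=4 -> matches Legal
  - employee 4 (Mia): dept_id=3 -> matches Security
  - employee 5 (Fiona): dept_id=1 -> matches Research
  - employee 6 (Victor): dept_id=NULL, no match -> dropped
  - employee 7 (Julia): dept_id=NULL, no match -> dropped
  - employee 8 (Chris): dept_id=4 -> matches Legal
So 2 of 8 rows are dropped.

SQL:
SELECT a.name, b.name AS department
FROM employees a
INNER JOIN departments b ON a.dept_id = b.id

Result:
name  | department
------+-----------
Nate  | HR        
Eve   | Design    
Ivan  | Legal     
Mia   | Security  
Fiona | Research  
Chris | Legal     


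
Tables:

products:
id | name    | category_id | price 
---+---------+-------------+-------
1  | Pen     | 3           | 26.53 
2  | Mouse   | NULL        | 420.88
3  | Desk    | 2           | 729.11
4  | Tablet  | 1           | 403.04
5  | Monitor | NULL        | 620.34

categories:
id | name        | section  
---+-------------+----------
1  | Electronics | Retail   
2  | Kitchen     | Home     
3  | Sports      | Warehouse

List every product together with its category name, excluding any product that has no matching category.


INNER JOIN keeps only products rows whose category_id matches an id in categories. Walk through each product:
  - product 1 (Pen): category_id=3 -> matches Sports
  - product 2 (Mouse): category_id=NULL, no match -> dropped
  - product 3 (Desk): category_id=2 -> matches Kitchen
  - product 4 (Tablet): category_id=1 -> matches Electronics
  - product 5 (Monitor): category_id=NULL, no match -> dropped
So 2 of 5 rows are dropped.

SQL:
SELECT a.name, b.name AS category
FROM products a
INNER JOIN categories b ON a.category_id = b.id

Result:
name   | category   
-------+------------
Pen    | Sports     
Desk   | Kitchen    
Tablet | Electronics


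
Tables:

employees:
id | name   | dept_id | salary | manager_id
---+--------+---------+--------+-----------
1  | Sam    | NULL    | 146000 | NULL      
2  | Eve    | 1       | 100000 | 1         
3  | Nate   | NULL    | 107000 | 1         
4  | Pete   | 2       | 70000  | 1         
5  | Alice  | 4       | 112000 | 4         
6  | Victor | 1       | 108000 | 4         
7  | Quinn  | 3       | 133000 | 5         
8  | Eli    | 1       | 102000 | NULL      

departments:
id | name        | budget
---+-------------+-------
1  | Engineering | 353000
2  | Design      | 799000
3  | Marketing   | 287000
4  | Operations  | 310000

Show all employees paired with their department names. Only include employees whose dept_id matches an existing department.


INNER JOIN keeps only employees rows whose dept_id matches an id in departments. Walk through each employee:
  - employee 1 (Sam): dept_id=NULL, no match -> dropped
  - employee 2 (Eve): dept_id=1 -> matches Engineering
  - employee 3 (Nate): dept_id=NULL, no match -> dropped
  - employee 4 (Pete): dept_id=2 -> matches Design
  - employee 5 (Alice): dept_id=4 -> matches Operations
  - employee 6 (Victor): dept_id=1 -> matches Engineering
  - employee 7 (Quinn): dept_id=3 -> matches Marketing
  - employee 8 (Eli): dept_id=1 -> matches Engineering
So 2 of 8 rows are dropped.

SQL:
SELECT a.name, b.name AS department
FROM employees a
INNER JOIN departments b ON a.dept_id = b.id

Result:
name   | department 
-------+------------
Eve    | Engineering
Pete   | Design     
Alice  | Operations 
Victor | Engineering
Quinn  | Marketing  
Eli    | Engineering


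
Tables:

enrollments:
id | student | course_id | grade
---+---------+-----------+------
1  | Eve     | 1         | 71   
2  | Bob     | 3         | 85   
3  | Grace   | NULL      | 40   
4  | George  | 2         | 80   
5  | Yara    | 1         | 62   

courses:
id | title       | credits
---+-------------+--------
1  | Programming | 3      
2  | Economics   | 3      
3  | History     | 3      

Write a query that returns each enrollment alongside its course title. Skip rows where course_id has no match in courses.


INNER JOIN keeps only enrollments rows whose course_id matches an id in courses. Walk through each enrollment:
  - enrollment 1 (Eve): course_id=1 -> matches Programming
  - enrollment 2 (Bob): course_id=3 -> matches History
  - enrollment 3 (Grace): course_id=NULL, no match -> dropped
  - enrollment 4 (George): course_id=2 -> matches Economics
  - enrollment 5 (Yara): course_id=1 -> matches Programming
So 1 of 5 rows is dropped.

SQL:
SELECT a.student, b.title AS course
FROM enrollments a
INNER JOIN courses b ON a.course_id = b.id

Result:
student | course     
--------+------------
Eve     | Programming
Bob     | History    
George  | Economics  
Yara    | Programming


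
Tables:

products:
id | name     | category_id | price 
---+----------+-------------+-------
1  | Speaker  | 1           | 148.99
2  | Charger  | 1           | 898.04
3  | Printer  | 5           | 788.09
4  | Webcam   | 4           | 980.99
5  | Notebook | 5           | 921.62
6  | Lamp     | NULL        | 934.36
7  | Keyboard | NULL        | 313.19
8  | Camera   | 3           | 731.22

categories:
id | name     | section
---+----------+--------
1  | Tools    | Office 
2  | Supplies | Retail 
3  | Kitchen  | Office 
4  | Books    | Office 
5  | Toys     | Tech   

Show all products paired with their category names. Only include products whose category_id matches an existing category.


INNER JOIN keeps only products rows whose category_id matches an id in categories. Walk through each product:
  - product 1 (Speaker): category_id=1 -> matches Tools
  - product 2 (Charger): category_id=1 -> matches Tools
  - product 3 (Printer): category_id=5 -> matches Toys
  - product 4 (Webcam): category_id=4 -> matches Books
  - product 5 (Notebook): category_id=5 -> matches Toys
  - product 6 (Lamp): category_id=NULL, no match -> dropped
  - product 7 (Keyboard): category_id=NULL, no match -> dropped
  - product 8 (Camera): category_id=3 -> matches Kitchen
So 2 of 8 rows are dropped.

SQL:
SELECT a.name, b.name AS category
FROM products a
INNER JOIN categories b ON a.category_id = b.id

Result:
name     | category
---------+---------
Speaker  | Tools   
Charger  | Tools   
Printer  | Toys    
Webcam   | Books   
Notebook | Toys    
Camera   | Kitchen 


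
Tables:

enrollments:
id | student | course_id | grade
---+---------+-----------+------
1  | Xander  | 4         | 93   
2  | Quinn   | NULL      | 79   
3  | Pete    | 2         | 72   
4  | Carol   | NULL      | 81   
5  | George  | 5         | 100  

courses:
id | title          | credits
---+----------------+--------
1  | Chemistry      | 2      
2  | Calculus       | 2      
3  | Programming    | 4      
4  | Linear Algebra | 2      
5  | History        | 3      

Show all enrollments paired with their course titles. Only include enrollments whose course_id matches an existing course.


INNER JOIN keeps only enrollments rows whose course_id matches an id in courses. Walk through each enrollment:
  - enrollment 1 (Xander): course_id=4 -> matches Linear Algebra
  - enrollment 2 (Quinn): course_id=NULL, no match -> dropped
  - enrollment 3 (Pete): course_id=2 -> matches Calculus
  - enrollment 4 (Carol): course_id=NULL, no match -> dropped
  - enrollment 5 (George): course_id=5 -> matches History
So 2 of 5 rows are dropped.

SQL:
SELECT a.student, b.title AS course
FROM enrollments a
INNER JOIN courses b ON a.course_id = b.id

Result:
student | course        
--------+---------------
Xander  | Linear Algebra
Pete    | Calculus      
George  | History       


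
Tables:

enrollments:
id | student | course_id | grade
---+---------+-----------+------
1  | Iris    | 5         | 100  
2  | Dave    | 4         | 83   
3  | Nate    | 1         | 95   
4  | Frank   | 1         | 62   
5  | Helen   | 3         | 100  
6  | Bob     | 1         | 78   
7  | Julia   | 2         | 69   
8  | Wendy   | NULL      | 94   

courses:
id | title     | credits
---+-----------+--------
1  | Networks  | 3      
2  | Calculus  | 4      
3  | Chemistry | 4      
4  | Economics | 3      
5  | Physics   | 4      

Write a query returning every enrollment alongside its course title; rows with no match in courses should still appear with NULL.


LEFT JOIN keeps every row from enrollments (the left table); where course_id has no match in courses, the course columns become NULL. Walk through each enrollment:
  - enrollment 1 (Iris): course_id=5 -> matches Physics
  - enrollment 2 (Dave): course_id=4 -> matches Economics
  - enrollment 3 (Nate): course_id=1 -> matches Networks
  - enrollment 4 (Frank): course_id=1 -> matches Networks
  - enrollment 5 (Helen): course_id=3 -> matches Chemistry
  - enrollment 6 (Bob): course_id=1 -> matches Networks
  - enrollment 7 (Julia): course_id=2 -> matches Calculus
  - enrollment 8 (Wendy): course_id=NULL, no match -> kept with NULL
All 8 rows appear; 1 has NULL course.

SQL:
SELECT a.student, b.title AS course
FROM enrollments a
LEFT JOIN courses b ON a.course_id = b.id

Result:
student | course   
--------+----------
Iris    | Physics  
Dave    | Economics
Nate    | Networks 
Frank   | Networks 
Helen   | Chemistry
Bob     | Networks 
Julia   | Calculus 
Wendy   | NULL     


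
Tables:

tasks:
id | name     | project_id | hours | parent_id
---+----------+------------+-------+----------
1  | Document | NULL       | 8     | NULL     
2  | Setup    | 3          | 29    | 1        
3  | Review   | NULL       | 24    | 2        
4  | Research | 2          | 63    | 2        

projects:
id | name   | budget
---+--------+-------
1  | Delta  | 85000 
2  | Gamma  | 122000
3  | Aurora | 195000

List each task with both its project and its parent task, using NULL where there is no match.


Two LEFT JOINs from the same base table tasks: one to projects via project_id, one to tasks itself via parent_id. Both are LEFT so every task is preserved.
Match against projects:
  - task 1 (Document): project_id=NULL, no match -> kept with NULL
  - task 2 (Setup): project_id=3 -> matches Aurora
  - task 3 (Review): project_id=NULL, no match -> kept with NULL
  - task 4 (Research): project_id=2 -> matches Gamma
Match against tasks (self):
  - task 1 (Document): parent_id=NULL -> NULL
  - task 2 (Setup): parent_id=1 -> Document
  - task 3 (Review): parent_id=2 -> Setup
  - task 4 (Research): parent_id=2 -> Setup

SQL:
SELECT a.name, b.name AS project, c.name AS parent
FROM tasks a
LEFT JOIN projects b ON a.project_id = b.id
LEFT JOIN tasks c ON a.parent_id = c.id

Result:
name     | project | parent  
---------+---------+---------
Document | NULL    | NULL    
Setup    | Aurora  | Document
Review   | NULL    | Setup   
Research | Gamma   | Setup   


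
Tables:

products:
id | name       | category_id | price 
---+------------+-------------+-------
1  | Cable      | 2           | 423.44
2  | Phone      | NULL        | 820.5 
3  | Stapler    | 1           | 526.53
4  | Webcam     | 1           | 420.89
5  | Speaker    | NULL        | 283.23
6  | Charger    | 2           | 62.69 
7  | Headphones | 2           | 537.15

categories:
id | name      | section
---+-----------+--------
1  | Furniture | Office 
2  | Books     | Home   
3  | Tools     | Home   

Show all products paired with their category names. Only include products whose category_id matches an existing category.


INNER JOIN keeps only products rows whose category_id matches an id in categories. Walk through each product:
  - product 1 (Cable): category_id=2 -> matches Books
  - product 2 (Phone): category_id=NULL, no match -> dropped
  - product 3 (Stapler): category_id=1 -> matches Furniture
  - product 4 (Webcam): category_id=1 -> matches Furniture
  - product 5 (Speaker): category_id=NULL, no match -> dropped
  - product 6 (Charger): category_id=2 -> matches Books
  - product 7 (Headphones): category_id=2 -> matches Books
So 2 of 7 rows are dropped.

SQL:
SELECT a.name, b.name AS category
FROM products a
INNER JOIN categories b ON a.category_id = b.id

Result:
name       | category 
-----------+----------
Cable      | Books    
Stapler    | Furniture
Webcam     | Furniture
Charger    | Books    
Headphones | Books    


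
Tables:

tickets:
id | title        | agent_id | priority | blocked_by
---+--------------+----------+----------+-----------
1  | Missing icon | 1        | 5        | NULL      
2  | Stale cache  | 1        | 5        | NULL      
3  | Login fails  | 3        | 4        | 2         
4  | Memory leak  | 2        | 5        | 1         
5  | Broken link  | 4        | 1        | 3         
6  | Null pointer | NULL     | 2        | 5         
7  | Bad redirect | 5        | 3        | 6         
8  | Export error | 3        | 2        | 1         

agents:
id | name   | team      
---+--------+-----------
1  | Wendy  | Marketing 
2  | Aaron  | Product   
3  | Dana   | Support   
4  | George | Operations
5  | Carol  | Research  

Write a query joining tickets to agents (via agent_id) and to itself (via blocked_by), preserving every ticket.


Two LEFT JOINs from the same base table tickets: one to agents via agent_id, one to tickets itself via blocked_by. Both are LEFT so every ticket is preserved.
Match against agents:
  - ticket 1 (Missing icon): agent_id=1 -> matches Wendy
  - ticket 2 (Stale cache): agent_id=1 -> matches Wendy
  - ticket 3 (Login fails): agent_id=3 -> matches Dana
  - ticket 4 (Memory leak): agent_id=2 -> matches Aaron
  - ticket 5 (Broken link): agent_id=4 -> matches George
  - ticket 6 (Null pointer): agent_id=NULL, no match -> kept with NULL
  - ticket 7 (Bad redirect): agent_id=5 -> matches Carol
  - ticket 8 (Export error): agent_id=3 -> matches Dana
Match against tickets (self):
  - ticket 1 (Missing icon): blocked_by=NULL -> NULL
  - ticket 2 (Stale cache): blocked_by=NULL -> NULL
  - ticket 3 (Login fails): blocked_by=2 -> Stale cache
  - ticket 4 (Memory leak): blocked_by=1 -> Missing icon
  - ticket 5 (Broken link): blocked_by=3 -> Login fails
  - ticket 6 (Null pointer): blocked_by=5 -> Broken link
  - ticket 7 (Bad redirect): blocked_by=6 -> Null pointer
  - ticket 8 (Export error): blocked_by=1 -> Missing icon

SQL:
SELECT a.title, b.name AS agent, c.title AS blocked_by
FROM tickets a
LEFT JOIN agents b ON a.agent_id = b.id
LEFT JOIN tickets c ON a.blocked_by = c.id

Result:
title        | agent  | blocked_by  
-------------+--------+-------------
Missing icon | Wendy  | NULL        
Stale cache  | Wendy  | NULL        
Login fails  | Dana   | Stale cache 
Memory leak  | Aaron  | Missing icon
Broken link  | George | Login fails 
Null pointer | NULL   | Broken link 
Bad redirect | Carol  | Null pointer
Export error | Dana   | Missing icon


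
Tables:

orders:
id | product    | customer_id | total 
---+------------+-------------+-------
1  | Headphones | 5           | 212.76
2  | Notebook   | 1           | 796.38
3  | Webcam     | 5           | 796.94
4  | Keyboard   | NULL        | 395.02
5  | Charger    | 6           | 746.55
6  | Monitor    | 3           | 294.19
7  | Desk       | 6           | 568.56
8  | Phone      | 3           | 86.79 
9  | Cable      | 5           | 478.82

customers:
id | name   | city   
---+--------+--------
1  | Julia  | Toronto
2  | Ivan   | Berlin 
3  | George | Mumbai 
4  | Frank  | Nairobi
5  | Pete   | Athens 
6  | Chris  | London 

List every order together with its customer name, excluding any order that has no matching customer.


INNER JOIN keeps only orders rows whose customer_id matches an id in customers. Walk through each order:
  - order 1 (Headphones): customer_id=5 -> matches Pete
  - order 2 (Notebook): customer_id=1 -> matches Julia
  - order 3 (Webcam): customer_id=5 -> matches Pete
  - order 4 (Keyboard): customer_id=NULL, no match -> dropped
  - order 5 (Charger): customer_id=6 -> matches Chris
  - order 6 (Monitor): customer_id=3 -> matches George
  - order 7 (Desk): customer_id=6 -> matches Chris
  - order 8 (Phone): customer_id=3 -> matches George
  - order 9 (Cable): customer_id=5 -> matches Pete
So 1 of 9 rows is dropped.

SQL:
SELECT a.product, b.name AS customer
FROM orders a
INNER JOIN customers b ON a.customer_id = b.id

Result:
product    | customer
-----------+---------
Headphones | Pete    
Notebook   | Julia   
Webcam     | Pete    
Charger    | Chris   
Monitor    | George  
Desk       | Chris   
Phone      | George  
Cable      | Pete    


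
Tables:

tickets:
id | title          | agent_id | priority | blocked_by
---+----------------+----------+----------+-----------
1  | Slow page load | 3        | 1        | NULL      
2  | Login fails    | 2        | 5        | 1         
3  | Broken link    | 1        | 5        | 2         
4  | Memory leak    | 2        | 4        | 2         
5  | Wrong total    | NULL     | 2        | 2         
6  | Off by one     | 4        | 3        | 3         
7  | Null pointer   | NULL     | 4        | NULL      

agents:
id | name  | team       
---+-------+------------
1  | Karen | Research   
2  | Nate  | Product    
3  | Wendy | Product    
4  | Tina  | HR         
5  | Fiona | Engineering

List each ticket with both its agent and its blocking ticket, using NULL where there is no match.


Two LEFT JOINs from the same base table tickets: one to agents via agent_id, one to tickets itself via blocked_by. Both are LEFT so every ticket is preserved.
Match against agents:
  - ticket 1 (Slow page load): agent_id=3 -> matches Wendy
  - ticket 2 (Login fails): agent_id=2 -> matches Nate
  - ticket 3 (Broken link): agent_id=1 -> matches Karen
  - ticket 4 (Memory leak): agent_id=2 -> matches Nate
  - ticket 5 (Wrong total): agent_id=NULL, no match -> kept with NULL
  - ticket 6 (Off by one): agent_id=4 -> matches Tina
  - ticket 7 (Null pointer): agent_id=NULL, no match -> kept with NULL
Match against tickets (self):
  - ticket 1 (Slow page load): blocked_by=NULL -> NULL
  - ticket 2 (Login fails): blocked_by=1 -> Slow page load
  - ticket 3 (Broken link): blocked_by=2 -> Login fails
  - ticket 4 (Memory leak): blocked_by=2 -> Login fails
  - ticket 5 (Wrong total): blocked_by=2 -> Login fails
  - ticket 6 (Off by one): blocked_by=3 -> Broken link
  - ticket 7 (Null pointer): blocked_by=NULL -> NULL

SQL:
SELECT a.title, b.name AS agent, c.title AS blocked_by
FROM tickets a
LEFT JOIN agents b ON a.agent_id = b.id
LEFT JOIN tickets c ON a.blocked_by = c.id

Result:
title          | agent | blocked_by    
---------------+-------+---------------
Slow page load | Wendy | NULL          
Login fails    | Nate  | Slow page load
Broken link    | Karen | Login fails   
Memory leak    | Nate  | Login fails   
Wrong total    | NULL  | Login fails   
Off by one     | Tina  | Broken link   
Null pointer   | NULL  | NULL          


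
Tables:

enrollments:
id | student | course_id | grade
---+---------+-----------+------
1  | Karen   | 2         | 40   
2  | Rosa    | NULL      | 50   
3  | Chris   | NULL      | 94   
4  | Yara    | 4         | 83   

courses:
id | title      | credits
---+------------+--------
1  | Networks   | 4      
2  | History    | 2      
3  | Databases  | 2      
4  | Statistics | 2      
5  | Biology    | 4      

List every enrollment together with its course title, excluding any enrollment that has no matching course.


INNER JOIN keeps only enrollments rows whose course_id matches an id in courses. Walk through each enrollment:
  - enrollment 1 (Karen): course_id=2 -> matches History
  - enrollment 2 (Rosa): course_id=NULL, no match -> dropped
  - enrollment 3 (Chris): course_id=NULL, no match -> dropped
  - enrollment 4 (Yara): course_id=4 -> matches Statistics
So 2 of 4 rows are dropped.

SQL:
SELECT a.student, b.title AS course
FROM enrollments a
INNER JOIN courses b ON a.course_id = b.id

Result:
student | course    
--------+-----------
Karen   | History   
Yara    | Statistics


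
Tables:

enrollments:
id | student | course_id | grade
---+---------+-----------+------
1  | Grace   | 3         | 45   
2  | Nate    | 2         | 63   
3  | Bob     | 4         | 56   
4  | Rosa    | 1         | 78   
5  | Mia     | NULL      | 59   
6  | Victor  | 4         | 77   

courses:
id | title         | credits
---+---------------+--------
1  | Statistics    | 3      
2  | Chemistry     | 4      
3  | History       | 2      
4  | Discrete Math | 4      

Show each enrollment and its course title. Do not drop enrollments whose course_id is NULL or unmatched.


LEFT JOIN keeps every row from enrollments (the left table); where course_id has no match in courses, the course columns become NULL. Walk through each enrollment:
  - enrollment 1 (Grace): course_id=3 -> matches History
  - enrollment 2 (Nate): course_id=2 -> matches Chemistry
  - enrollment 3 (Bob): course_id=4 -> matches Discrete Math
  - enrollment 4 (Rosa): course_id=1 -> matches Statistics
  - enrollment 5 (Mia): course_id=NULL, no match -> kept with NULL
  - enrollment 6 (Victor): course_id=4 -> matches Discrete Math
All 6 rows appear; 1 has NULL course.

SQL:
SELECT a.student, b.title AS course
FROM enrollments a
LEFT JOIN courses b ON a.course_id = b.id

Result:
student | course       
--------+--------------
Grace   | History      
Nate    | Chemistry    
Bob     | Discrete Math
Rosa    | Statistics   
Mia     | NULL         
Victor  | Discrete Math


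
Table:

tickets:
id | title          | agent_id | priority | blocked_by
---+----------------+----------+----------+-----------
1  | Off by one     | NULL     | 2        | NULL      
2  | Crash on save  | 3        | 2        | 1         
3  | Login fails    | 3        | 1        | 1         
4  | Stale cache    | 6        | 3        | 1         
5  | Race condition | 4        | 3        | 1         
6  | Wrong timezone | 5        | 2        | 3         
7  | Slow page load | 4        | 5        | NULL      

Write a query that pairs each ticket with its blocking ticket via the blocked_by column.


This is a self-join: tickets is joined to a second copy of itself, matching each row's blocked_by to another row's id. Use LEFT JOIN so rows with blocked_by=NULL are kept.
  - ticket 1 (Off by one): blocked_by=NULL -> NULL
  - ticket 2 (Crash on save): blocked_by=1 -> Off by one
  - ticket 3 (Login fails): blocked_by=1 -> Off by one
  - ticket 4 (Stale cache): blocked_by=1 -> Off by one
  - ticket 5 (Race condition): blocked_by=1 -> Off by one
  - ticket 6 (Wrong timezone): blocked_by=3 -> Login fails
  - ticket 7 (Slow page load): blocked_by=NULL -> NULL

SQL:
SELECT a.title AS item, b.title AS blocked_by
FROM tickets a
LEFT JOIN tickets b ON a.blocked_by = b.id

Result:
item           | blocked_by 
---------------+------------
Off by one     | NULL       
Crash on save  | Off by one 
Login fails    | Off by one 
Stale cache    | Off by one 
Race condition | Off by one 
Wrong timezone | Login fails
Slow page load | NULL       


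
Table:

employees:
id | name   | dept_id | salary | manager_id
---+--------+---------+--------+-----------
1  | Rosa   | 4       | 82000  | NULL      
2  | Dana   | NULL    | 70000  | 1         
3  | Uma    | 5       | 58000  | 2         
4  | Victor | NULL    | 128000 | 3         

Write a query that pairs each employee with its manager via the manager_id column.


This is a self-join: employees is joined to a second copy of itself, matching each row's manager_id to another row's id. Use LEFT JOIN so rows with manager_id=NULL are kept.
  - employee 1 (Rosa): manager_id=NULL -> NULL
  - employee 2 (Dana): manager_id=1 -> Rosa
  - employee 3 (Uma): manager_id=2 -> Dana
  - employee 4 (Victor): manager_id=3 -> Uma

SQL:
SELECT a.name AS item, b.name AS manager
FROM employees a
LEFT JOIN employees b ON a.manager_id = b.id

Result:
item   | manager
-------+--------
Rosa   | NULL   
Dana   | Rosa   
Uma    | Dana   
Victor | Uma    


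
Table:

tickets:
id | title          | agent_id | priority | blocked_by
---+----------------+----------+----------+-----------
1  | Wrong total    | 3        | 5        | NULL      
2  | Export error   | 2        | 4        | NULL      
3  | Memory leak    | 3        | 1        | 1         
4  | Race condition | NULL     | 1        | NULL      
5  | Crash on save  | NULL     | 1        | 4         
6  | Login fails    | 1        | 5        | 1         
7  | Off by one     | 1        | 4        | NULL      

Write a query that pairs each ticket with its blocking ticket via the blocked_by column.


This is a self-join: tickets is joined to a second copy of itself, matching each row's blocked_by to another row's id. Use LEFT JOIN so rows with blocked_by=NULL are kept.
  - ticket 1 (Wrong total): blocked_by=NULL -> NULL
  - ticket 2 (Export error): blocked_by=NULL -> NULL
  - ticket 3 (Memory leak): blocked_by=1 -> Wrong total
  - ticket 4 (Race condition): blocked_by=NULL -> NULL
  - ticket 5 (Crash on save): blocked_by=4 -> Race condition
  - ticket 6 (Login fails): blocked_by=1 -> Wrong total
  - ticket 7 (Off by one): blocked_by=NULL -> NULL

SQL:
SELECT a.title AS item, b.title AS blocked_by
FROM tickets a
LEFT JOIN tickets b ON a.blocked_by = b.id

Result:
item           | blocked_by    
---------------+---------------
Wrong total    | NULL          
Export error   | NULL          
Memory leak    | Wrong total   
Race condition | NULL          
Crash on save  | Race condition
Login fails    | Wrong total   
Off by one     | NULL          


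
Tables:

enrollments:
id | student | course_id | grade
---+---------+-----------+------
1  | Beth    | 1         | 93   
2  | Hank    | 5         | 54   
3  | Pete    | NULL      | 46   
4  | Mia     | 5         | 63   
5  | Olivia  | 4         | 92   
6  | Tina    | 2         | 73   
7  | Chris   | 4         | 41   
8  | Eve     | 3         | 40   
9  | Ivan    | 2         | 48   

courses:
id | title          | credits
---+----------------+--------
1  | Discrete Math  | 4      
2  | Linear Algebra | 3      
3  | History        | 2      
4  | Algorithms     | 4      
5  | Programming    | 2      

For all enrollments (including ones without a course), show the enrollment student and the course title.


LEFT JOIN keeps every row from enrollments (the left table); where course_id has no match in courses, the course columns become NULL. Walk through each enrollment:
  - enrollment 1 (Beth): course_id=1 -> matches Discrete Math
  - enrollment 2 (Hank): course_id=5 -> matches Programming
  - enrollment 3 (Pete): course_id=NULL, no match -> kept with NULL
  - enrollment 4 (Mia): course_id=5 -> matches Programming
  - enrollment 5 (Olivia): course_id=4 -> matches Algorithms
  - enrollment 6 (Tina): course_id=2 -> matches Linear Algebra
  - enrollment 7 (Chris): course_id=4 -> matches Algorithms
  - enrollment 8 (Eve): course_id=3 -> matches History
  - enrollment 9 (Ivan): course_id=2 -> matches Linear Algebra
All 9 rows appear; 1 has NULL course.

SQL:
SELECT a.student, b.title AS course
FROM enrollments a
LEFT JOIN courses b ON a.course_id = b.id

Result:
student | course        
--------+---------------
Beth    | Discrete Math 
Hank    | Programming   
Pete    | NULL          
Mia     | Programming   
Olivia  | Algorithms    
Tina    | Linear Algebra
Chris   | Algorithms    
Eve     | History       
Ivan    | Linear Algebra


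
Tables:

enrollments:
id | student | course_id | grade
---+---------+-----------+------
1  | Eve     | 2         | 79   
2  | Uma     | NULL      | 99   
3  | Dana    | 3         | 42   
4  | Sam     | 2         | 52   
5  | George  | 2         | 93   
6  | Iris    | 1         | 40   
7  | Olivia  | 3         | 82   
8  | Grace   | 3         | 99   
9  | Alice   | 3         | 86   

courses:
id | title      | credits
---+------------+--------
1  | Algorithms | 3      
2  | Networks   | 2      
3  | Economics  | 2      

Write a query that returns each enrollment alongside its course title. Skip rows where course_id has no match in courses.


INNER JOIN keeps only enrollments rows whose course_id matches an id in courses. Walk through each enrollment:
  - enrollment 1 (Eve): course_id=2 -> matches Networks
  - enrollment 2 (Uma): course_id=NULL, no match -> dropped
  - enrollment 3 (Dana): course_id=3 -> matches Economics
  - enrollment 4 (Sam): course_id=2 -> matches Networks
  - enrollment 5 (George): course_id=2 -> matches Networks
  - enrollment 6 (Iris): course_id=1 -> matches Algorithms
  - enrollment 7 (Olivia): course_id=3 -> matches Economics
  - enrollment 8 (Grace): course_id=3 -> matches Economics
  - enrollment 9 (Alice): course_id=3 -> matches Economics
So 1 of 9 rows is dropped.

SQL:
SELECT a.student, b.title AS course
FROM enrollments a
INNER JOIN courses b ON a.course_id = b.id

Result:
student | course    
--------+-----------
Eve     | Networks  
Dana    | Economics 
Sam     | Networks  
George  | Networks  
Iris    | Algorithms
Olivia  | Economics 
Grace   | Economics 
Alice   | Economics 
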